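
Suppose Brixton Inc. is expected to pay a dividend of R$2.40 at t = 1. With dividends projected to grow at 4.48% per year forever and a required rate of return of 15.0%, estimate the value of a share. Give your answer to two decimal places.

R$22.81

Gordon growth model: P₀ = D₁/(r − g), with D₁ = 2.40 given directly.
P₀ = 2.4000 / (0.15 − 0.0448) = 2.4000 / 0.1052 = 22.8137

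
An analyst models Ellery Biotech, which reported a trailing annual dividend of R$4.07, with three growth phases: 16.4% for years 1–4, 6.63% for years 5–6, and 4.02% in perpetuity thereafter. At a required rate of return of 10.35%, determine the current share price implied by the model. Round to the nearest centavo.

R$105.52

Three-stage DDM. Project D₁…D_6; terminal Gordon value at t=6 with g = 0.0402; discount at r = 0.1035.
D_1 = 4.7375
D_2 = 5.5144
D_3 = 6.4188
D_4 = 7.4715
D_5 = 7.9668
D_6 = 8.4950
TV_6 = 8.8365/(0.1035−0.0402) = 139.5977
P₀ = Σ Dₜ/(1+r)ᵗ + TV_6/(1+r)^6 = 105.5222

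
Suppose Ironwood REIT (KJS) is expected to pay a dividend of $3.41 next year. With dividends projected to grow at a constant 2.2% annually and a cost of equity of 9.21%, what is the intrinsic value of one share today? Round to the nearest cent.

Gordon growth model: P₀ = D₁/(r − g), with D₁ = 3.41 given directly.
P₀ = 3.4100 / (0.0921 − 0.022) = 3.4100 / 0.0701 = 48.6448

$48.64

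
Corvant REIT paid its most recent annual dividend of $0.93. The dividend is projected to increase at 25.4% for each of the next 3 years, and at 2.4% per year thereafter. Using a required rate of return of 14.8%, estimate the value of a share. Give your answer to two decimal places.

$13.35

Two-stage DDM. Project D₁…D_3 at 0.254, terminal growth 0.024, discount at r = 0.148.
D_1 = 1.1662
D_2 = 1.4624
D_3 = 1.8339
Terminal value at t=3: TV = D_4/(r−g) = 1.8779/(0.148−0.024) = 15.1445
P₀ = 1.1662/(1+0.148)^1 + 1.4624/(1+0.148)^2 + 1.8339/(1+0.148)^3 + 15.1445/(1+0.148)^3 = 13.3475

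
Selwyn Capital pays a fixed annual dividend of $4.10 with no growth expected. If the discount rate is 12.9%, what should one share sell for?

$31.78

Zero-growth DDM (perpetuity): P₀ = D/r = 4.10 / 0.129 = 31.7829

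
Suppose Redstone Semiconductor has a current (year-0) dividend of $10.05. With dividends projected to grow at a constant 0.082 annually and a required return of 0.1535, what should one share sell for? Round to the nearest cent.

Gordon growth model: P₀ = D₁/(r − g). D₁ = 10.05 × (1 + 0.082) = 10.8741.
P₀ = 10.8741 / (0.1535 − 0.082) = 10.8741 / 0.0715 = 152.0853

$152.09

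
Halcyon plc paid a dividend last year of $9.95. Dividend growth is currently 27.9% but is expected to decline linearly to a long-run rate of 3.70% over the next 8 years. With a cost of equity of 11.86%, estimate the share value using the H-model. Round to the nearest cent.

$244.48

H-model: P₀ = D₀[(1+g_L) + H(g_S−g_L)]/(r−g_L), with H = 8/2 = 4.
P₀ = 9.95 × [(1+0.037) + 4×(0.279−0.037)] / (0.1186−0.037)
   = 9.95 × 2.0050 / 0.0816 = 244.4822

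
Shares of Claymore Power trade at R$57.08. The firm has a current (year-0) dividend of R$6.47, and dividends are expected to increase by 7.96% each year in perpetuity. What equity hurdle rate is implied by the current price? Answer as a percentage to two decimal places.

Rearranging the constant-growth DDM: r = D₁/P₀ + g.
D₁ = 6.47 × (1 + 0.0796) = 6.9850.
r = 6.9850 / 57.08 + 0.0796 = 0.12237 + 0.0796 = 0.20197

20.20%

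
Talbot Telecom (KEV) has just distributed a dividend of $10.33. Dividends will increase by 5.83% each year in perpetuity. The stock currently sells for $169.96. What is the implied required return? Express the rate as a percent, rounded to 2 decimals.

12.26%

Rearranging the constant-growth DDM: r = D₁/P₀ + g.
D₁ = 10.33 × (1 + 0.0583) = 10.9322.
r = 10.9322 / 169.96 + 0.0583 = 0.06432 + 0.0583 = 0.12262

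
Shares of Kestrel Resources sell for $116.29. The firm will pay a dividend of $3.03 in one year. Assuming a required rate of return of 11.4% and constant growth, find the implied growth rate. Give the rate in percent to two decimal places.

8.79%

From P₀ = D₁/(r − g), the implied growth is g = r − D₁/P₀.
g = 0.114 − 3.03/116.29 = 0.114 − 0.02606 = 0.08794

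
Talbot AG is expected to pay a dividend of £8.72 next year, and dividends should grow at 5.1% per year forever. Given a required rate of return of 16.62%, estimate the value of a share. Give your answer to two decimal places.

Gordon growth model: P₀ = D₁/(r − g), with D₁ = 8.72 given directly.
P₀ = 8.7200 / (0.1662 − 0.051) = 8.7200 / 0.1152 = 75.6944

£75.69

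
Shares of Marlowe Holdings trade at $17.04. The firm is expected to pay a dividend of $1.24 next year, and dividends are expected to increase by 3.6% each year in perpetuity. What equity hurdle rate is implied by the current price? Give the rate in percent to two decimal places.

Rearranging the constant-growth DDM: r = D₁/P₀ + g.
r = 1.2400 / 17.04 + 0.036 = 0.07277 + 0.036 = 0.10877

10.88%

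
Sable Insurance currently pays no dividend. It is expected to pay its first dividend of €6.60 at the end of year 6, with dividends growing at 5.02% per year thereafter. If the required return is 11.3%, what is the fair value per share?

Deferred-dividend DDM. At t=5 the remaining stream is a growing perpetuity with first payment D_6 = 6.60.
V_5 = D_6/(r−g) = 6.60/(0.113−0.0502) = 105.0955
P₀ = V_5/(1+r)^5 = 105.0955/(1+0.113)^5 = 61.5331

€61.53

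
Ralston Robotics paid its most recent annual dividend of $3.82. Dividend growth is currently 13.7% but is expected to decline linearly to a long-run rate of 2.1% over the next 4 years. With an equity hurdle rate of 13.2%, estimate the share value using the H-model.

$43.12

H-model: P₀ = D₀[(1+g_L) + H(g_S−g_L)]/(r−g_L), with H = 4/2 = 2.
P₀ = 3.82 × [(1+0.021) + 2×(0.137−0.021)] / (0.132−0.021)
   = 3.82 × 1.2530 / 0.111 = 43.1213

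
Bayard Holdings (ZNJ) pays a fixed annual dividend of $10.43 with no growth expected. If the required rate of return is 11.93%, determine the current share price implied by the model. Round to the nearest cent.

$87.43

Zero-growth DDM (perpetuity): P₀ = D/r = 10.43 / 0.1193 = 87.4267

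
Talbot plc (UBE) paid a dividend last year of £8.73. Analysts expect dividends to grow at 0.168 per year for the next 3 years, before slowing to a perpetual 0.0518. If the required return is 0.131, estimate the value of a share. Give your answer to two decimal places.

£155.63

Two-stage DDM. Project D₁…D_3 at 0.168, terminal growth 0.0518, discount at r = 0.131.
D_1 = 10.1966
D_2 = 11.9097
D_3 = 13.9105
Terminal value at t=3: TV = D_4/(r−g) = 14.6311/(0.131−0.0518) = 184.7357
P₀ = 10.1966/(1+0.131)^1 + 11.9097/(1+0.131)^2 + 13.9105/(1+0.131)^3 + 184.7357/(1+0.131)^3 = 155.6330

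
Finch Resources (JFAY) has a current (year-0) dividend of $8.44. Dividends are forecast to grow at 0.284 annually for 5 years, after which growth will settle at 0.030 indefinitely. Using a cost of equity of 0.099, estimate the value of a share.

$343.20

Two-stage DDM. Project D₁…D_5 at 0.284, terminal growth 0.03, discount at r = 0.099.
D_1 = 10.8370
D_2 = 13.9147
D_3 = 17.8664
D_4 = 22.9405
D_5 = 29.4556
Terminal value at t=5: TV = D_6/(r−g) = 30.3392/(0.099−0.03) = 439.6992
P₀ = 10.8370/(1+0.099)^1 + 13.9147/(1+0.099)^2 + 17.8664/(1+0.099)^3 + 22.9405/(1+0.099)^4 + 29.4556/(1+0.099)^5 + 439.6992/(1+0.099)^5 = 343.2031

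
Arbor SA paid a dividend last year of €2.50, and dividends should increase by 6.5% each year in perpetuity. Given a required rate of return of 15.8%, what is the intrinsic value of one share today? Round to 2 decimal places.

€28.63

Gordon growth model: P₀ = D₁/(r − g). D₁ = 2.50 × (1 + 0.065) = 2.6625.
P₀ = 2.6625 / (0.158 − 0.065) = 2.6625 / 0.093 = 28.6290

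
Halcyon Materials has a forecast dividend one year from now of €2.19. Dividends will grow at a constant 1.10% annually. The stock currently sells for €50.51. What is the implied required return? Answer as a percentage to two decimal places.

5.44%

Rearranging the constant-growth DDM: r = D₁/P₀ + g.
r = 2.1900 / 50.51 + 0.011 = 0.04336 + 0.011 = 0.05436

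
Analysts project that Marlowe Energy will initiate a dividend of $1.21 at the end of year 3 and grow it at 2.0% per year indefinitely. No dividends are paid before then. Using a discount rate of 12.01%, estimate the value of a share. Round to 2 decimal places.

$9.63

Deferred-dividend DDM. At t=2 the remaining stream is a growing perpetuity with first payment D_3 = 1.21.
V_2 = D_3/(r−g) = 1.21/(0.1201−0.02) = 12.0879
P₀ = V_2/(1+r)^2 = 12.0879/(1+0.1201)^2 = 9.6347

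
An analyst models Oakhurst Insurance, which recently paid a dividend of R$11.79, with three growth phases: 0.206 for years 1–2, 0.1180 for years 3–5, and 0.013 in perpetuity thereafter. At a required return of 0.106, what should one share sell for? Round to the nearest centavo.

Three-stage DDM. Project D₁…D_5; terminal Gordon value at t=5 with g = 0.013; discount at r = 0.106.
D_1 = 14.2187
D_2 = 17.1478
D_3 = 19.1712
D_4 = 21.4334
D_5 = 23.9626
TV_5 = 24.2741/(0.106−0.013) = 261.0119
P₀ = Σ Dₜ/(1+r)ᵗ + TV_5/(1+r)^5 = 227.5680

R$227.57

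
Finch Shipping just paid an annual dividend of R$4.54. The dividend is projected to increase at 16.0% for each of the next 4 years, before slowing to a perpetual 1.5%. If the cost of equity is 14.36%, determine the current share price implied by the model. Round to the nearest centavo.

Two-stage DDM. Project D₁…D_4 at 0.16, terminal growth 0.015, discount at r = 0.1436.
D_1 = 5.2664
D_2 = 6.1090
D_3 = 7.0865
D_4 = 8.2203
Terminal value at t=4: TV = D_5/(r−g) = 8.3436/(0.1436−0.015) = 64.8803
P₀ = 5.2664/(1+0.1436)^1 + 6.1090/(1+0.1436)^2 + 7.0865/(1+0.1436)^3 + 8.2203/(1+0.1436)^4 + 64.8803/(1+0.1436)^4 = 56.7534

R$56.75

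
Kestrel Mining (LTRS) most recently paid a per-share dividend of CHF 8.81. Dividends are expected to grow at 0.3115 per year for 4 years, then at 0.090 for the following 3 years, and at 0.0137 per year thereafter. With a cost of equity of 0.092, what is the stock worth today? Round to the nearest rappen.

CHF 347.67

Three-stage DDM. Project D₁…D_7; terminal Gordon value at t=7 with g = 0.0137; discount at r = 0.092.
D_1 = 11.5543
D_2 = 15.1535
D_3 = 19.8738
D_4 = 26.0645
D_5 = 28.4103
D_6 = 30.9672
D_7 = 33.7543
TV_7 = 34.2167/(0.092−0.0137) = 436.9948
P₀ = Σ Dₜ/(1+r)ᵗ + TV_7/(1+r)^7 = 347.6719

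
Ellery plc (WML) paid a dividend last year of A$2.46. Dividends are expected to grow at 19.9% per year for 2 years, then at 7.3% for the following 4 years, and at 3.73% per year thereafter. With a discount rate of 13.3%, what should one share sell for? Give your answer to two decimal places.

A$39.02

Three-stage DDM. Project D₁…D_6; terminal Gordon value at t=6 with g = 0.0373; discount at r = 0.133.
D_1 = 2.9495
D_2 = 3.5365
D_3 = 3.7947
D_4 = 4.0717
D_5 = 4.3689
D_6 = 4.6878
TV_6 = 4.8627/(0.133−0.0373) = 50.8118
P₀ = Σ Dₜ/(1+r)ᵗ + TV_6/(1+r)^6 = 39.0150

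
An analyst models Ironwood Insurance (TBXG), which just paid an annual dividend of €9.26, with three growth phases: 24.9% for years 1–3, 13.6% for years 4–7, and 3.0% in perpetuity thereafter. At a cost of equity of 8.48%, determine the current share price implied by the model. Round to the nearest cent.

€420.06

Three-stage DDM. Project D₁…D_7; terminal Gordon value at t=7 with g = 0.03; discount at r = 0.0848.
D_1 = 11.5657
D_2 = 14.4456
D_3 = 18.0426
D_4 = 20.4964
D_5 = 23.2839
D_6 = 26.4505
D_7 = 30.0477
TV_7 = 30.9492/(0.0848−0.03) = 564.7657
P₀ = Σ Dₜ/(1+r)ᵗ + TV_7/(1+r)^7 = 420.0605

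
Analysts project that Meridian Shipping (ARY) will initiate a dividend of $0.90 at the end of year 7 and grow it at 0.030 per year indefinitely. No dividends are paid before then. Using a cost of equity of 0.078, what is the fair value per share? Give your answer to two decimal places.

Deferred-dividend DDM. At t=6 the remaining stream is a growing perpetuity with first payment D_7 = 0.90.
V_6 = D_7/(r−g) = 0.90/(0.078−0.03) = 18.7500
P₀ = V_6/(1+r)^6 = 18.7500/(1+0.078)^6 = 11.9478

$11.95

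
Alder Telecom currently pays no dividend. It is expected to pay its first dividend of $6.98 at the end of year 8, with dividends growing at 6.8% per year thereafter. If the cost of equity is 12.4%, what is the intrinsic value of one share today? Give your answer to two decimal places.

$54.99

Deferred-dividend DDM. At t=7 the remaining stream is a growing perpetuity with first payment D_8 = 6.98.
V_7 = D_8/(r−g) = 6.98/(0.124−0.068) = 124.6429
P₀ = V_7/(1+r)^7 = 124.6429/(1+0.124)^7 = 54.9925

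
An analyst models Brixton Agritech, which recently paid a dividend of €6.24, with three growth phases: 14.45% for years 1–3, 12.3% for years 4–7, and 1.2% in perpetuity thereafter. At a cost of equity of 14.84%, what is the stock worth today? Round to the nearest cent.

Three-stage DDM. Project D₁…D_7; terminal Gordon value at t=7 with g = 0.012; discount at r = 0.1484.
D_1 = 7.1417
D_2 = 8.1737
D_3 = 9.3547
D_4 = 10.5054
D_5 = 11.7975
D_6 = 13.2486
D_7 = 14.8782
TV_7 = 15.0568/(0.1484−0.012) = 110.3868
P₀ = Σ Dₜ/(1+r)ᵗ + TV_7/(1+r)^7 = 83.8684

€83.87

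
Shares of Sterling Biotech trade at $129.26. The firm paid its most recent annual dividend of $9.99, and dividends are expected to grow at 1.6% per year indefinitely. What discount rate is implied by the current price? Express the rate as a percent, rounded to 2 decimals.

9.45%

Rearranging the constant-growth DDM: r = D₁/P₀ + g.
D₁ = 9.99 × (1 + 0.016) = 10.1498.
r = 10.1498 / 129.26 + 0.016 = 0.07852 + 0.016 = 0.09452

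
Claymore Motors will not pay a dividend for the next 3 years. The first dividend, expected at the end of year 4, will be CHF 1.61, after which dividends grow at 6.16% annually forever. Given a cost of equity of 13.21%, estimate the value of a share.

CHF 15.74

Deferred-dividend DDM. At t=3 the remaining stream is a growing perpetuity with first payment D_4 = 1.61.
V_3 = D_4/(r−g) = 1.61/(0.1321−0.0616) = 22.8369
P₀ = V_3/(1+r)^3 = 22.8369/(1+0.1321)^3 = 15.7392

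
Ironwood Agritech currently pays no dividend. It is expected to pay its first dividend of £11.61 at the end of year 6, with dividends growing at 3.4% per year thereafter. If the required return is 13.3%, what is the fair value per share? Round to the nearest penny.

£62.81

Deferred-dividend DDM. At t=5 the remaining stream is a growing perpetuity with first payment D_6 = 11.61.
V_5 = D_6/(r−g) = 11.61/(0.133−0.034) = 117.2727
P₀ = V_5/(1+r)^5 = 117.2727/(1+0.133)^5 = 62.8127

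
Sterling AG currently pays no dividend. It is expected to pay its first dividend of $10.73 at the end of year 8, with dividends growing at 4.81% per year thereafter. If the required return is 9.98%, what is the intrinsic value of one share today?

$106.64

Deferred-dividend DDM. At t=7 the remaining stream is a growing perpetuity with first payment D_8 = 10.73.
V_7 = D_8/(r−g) = 10.73/(0.0998−0.0481) = 207.5435
P₀ = V_7/(1+r)^7 = 207.5435/(1+0.0998)^7 = 106.6383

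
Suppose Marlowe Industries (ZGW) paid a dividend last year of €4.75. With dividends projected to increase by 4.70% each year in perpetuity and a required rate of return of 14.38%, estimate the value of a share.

€51.38

Gordon growth model: P₀ = D₁/(r − g). D₁ = 4.75 × (1 + 0.047) = 4.9732.
P₀ = 4.9732 / (0.1438 − 0.047) = 4.9732 / 0.0968 = 51.3765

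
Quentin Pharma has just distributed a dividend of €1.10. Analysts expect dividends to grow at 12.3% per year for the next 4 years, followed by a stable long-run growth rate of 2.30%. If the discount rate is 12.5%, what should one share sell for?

Two-stage DDM. Project D₁…D_4 at 0.123, terminal growth 0.023, discount at r = 0.125.
D_1 = 1.2353
D_2 = 1.3872
D_3 = 1.5579
D_4 = 1.7495
Terminal value at t=4: TV = D_5/(r−g) = 1.7897/(0.125−0.023) = 17.5464
P₀ = 1.2353/(1+0.125)^1 + 1.3872/(1+0.125)^2 + 1.5579/(1+0.125)^3 + 1.7495/(1+0.125)^4 + 17.5464/(1+0.125)^4 = 15.3346

€15.33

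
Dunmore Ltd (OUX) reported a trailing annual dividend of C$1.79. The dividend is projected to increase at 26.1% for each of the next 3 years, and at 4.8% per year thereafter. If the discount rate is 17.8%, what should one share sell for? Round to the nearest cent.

Two-stage DDM. Project D₁…D_3 at 0.261, terminal growth 0.048, discount at r = 0.178.
D_1 = 2.2572
D_2 = 2.8463
D_3 = 3.5892
Terminal value at t=3: TV = D_4/(r−g) = 3.7615/(0.178−0.048) = 28.9345
P₀ = 2.2572/(1+0.178)^1 + 2.8463/(1+0.178)^2 + 3.5892/(1+0.178)^3 + 28.9345/(1+0.178)^3 = 23.8632

C$23.86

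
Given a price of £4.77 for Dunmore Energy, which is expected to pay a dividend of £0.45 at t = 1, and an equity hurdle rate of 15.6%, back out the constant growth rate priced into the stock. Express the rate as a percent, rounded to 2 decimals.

From P₀ = D₁/(r − g), the implied growth is g = r − D₁/P₀.
g = 0.156 − 0.45/4.77 = 0.156 − 0.09434 = 0.06166

6.17%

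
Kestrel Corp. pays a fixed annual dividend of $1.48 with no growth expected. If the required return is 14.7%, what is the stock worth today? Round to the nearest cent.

Zero-growth DDM (perpetuity): P₀ = D/r = 1.48 / 0.147 = 10.0680

$10.07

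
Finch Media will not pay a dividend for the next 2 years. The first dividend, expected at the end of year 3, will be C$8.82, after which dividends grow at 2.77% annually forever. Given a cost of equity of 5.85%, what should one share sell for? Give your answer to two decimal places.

Deferred-dividend DDM. At t=2 the remaining stream is a growing perpetuity with first payment D_3 = 8.82.
V_2 = D_3/(r−g) = 8.82/(0.0585−0.0277) = 286.3636
P₀ = V_2/(1+r)^2 = 286.3636/(1+0.0585)^2 = 255.5855

C$255.59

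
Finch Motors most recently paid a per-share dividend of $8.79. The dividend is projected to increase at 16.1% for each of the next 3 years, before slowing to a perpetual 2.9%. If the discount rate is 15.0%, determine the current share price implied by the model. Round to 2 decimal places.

Two-stage DDM. Project D₁…D_3 at 0.161, terminal growth 0.029, discount at r = 0.15.
D_1 = 10.2052
D_2 = 11.8482
D_3 = 13.7558
Terminal value at t=3: TV = D_4/(r−g) = 14.1547/(0.15−0.029) = 116.9811
P₀ = 10.2052/(1+0.15)^1 + 11.8482/(1+0.15)^2 + 13.7558/(1+0.15)^3 + 116.9811/(1+0.15)^3 = 103.7946

$103.79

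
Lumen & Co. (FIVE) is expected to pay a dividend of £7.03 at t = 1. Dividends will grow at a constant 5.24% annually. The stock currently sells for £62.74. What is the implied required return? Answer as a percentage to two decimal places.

16.44%

Rearranging the constant-growth DDM: r = D₁/P₀ + g.
r = 7.0300 / 62.74 + 0.0524 = 0.11205 + 0.0524 = 0.16445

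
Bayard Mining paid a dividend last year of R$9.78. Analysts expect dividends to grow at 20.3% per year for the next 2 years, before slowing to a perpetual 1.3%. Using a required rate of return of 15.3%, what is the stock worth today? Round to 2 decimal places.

R$97.89

Two-stage DDM. Project D₁…D_2 at 0.203, terminal growth 0.013, discount at r = 0.153.
D_1 = 11.7653
D_2 = 14.1537
Terminal value at t=2: TV = D_3/(r−g) = 14.3377/(0.153−0.013) = 102.4122
P₀ = 11.7653/(1+0.153)^1 + 14.1537/(1+0.153)^2 + 102.4122/(1+0.153)^2 = 97.8866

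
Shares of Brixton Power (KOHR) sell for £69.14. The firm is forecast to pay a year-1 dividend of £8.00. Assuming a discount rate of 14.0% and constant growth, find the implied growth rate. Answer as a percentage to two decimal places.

From P₀ = D₁/(r − g), the implied growth is g = r − D₁/P₀.
g = 0.14 − 8.00/69.14 = 0.14 − 0.11571 = 0.02429

2.43%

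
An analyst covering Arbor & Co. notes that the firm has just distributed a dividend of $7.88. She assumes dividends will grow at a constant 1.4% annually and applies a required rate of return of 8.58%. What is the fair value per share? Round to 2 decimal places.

Gordon growth model: P₀ = D₁/(r − g). D₁ = 7.88 × (1 + 0.014) = 7.9903.
P₀ = 7.9903 / (0.0858 − 0.014) = 7.9903 / 0.0718 = 111.2858

$111.29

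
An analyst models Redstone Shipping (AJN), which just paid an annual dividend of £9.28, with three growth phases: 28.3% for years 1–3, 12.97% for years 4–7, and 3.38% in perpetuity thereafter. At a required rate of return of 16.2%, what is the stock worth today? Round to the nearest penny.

£170.63

Three-stage DDM. Project D₁…D_7; terminal Gordon value at t=7 with g = 0.0338; discount at r = 0.162.
D_1 = 11.9062
D_2 = 15.2757
D_3 = 19.5987
D_4 = 22.1407
D_5 = 25.0123
D_6 = 28.2564
D_7 = 31.9213
TV_7 = 33.0002/(0.162−0.0338) = 257.4121
P₀ = Σ Dₜ/(1+r)ᵗ + TV_7/(1+r)^7 = 170.6277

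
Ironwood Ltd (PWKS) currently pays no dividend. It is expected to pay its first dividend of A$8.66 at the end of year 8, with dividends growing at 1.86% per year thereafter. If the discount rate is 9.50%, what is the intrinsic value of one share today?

Deferred-dividend DDM. At t=7 the remaining stream is a growing perpetuity with first payment D_8 = 8.66.
V_7 = D_8/(r−g) = 8.66/(0.095−0.0186) = 113.3508
P₀ = V_7/(1+r)^7 = 113.3508/(1+0.095)^7 = 60.0518

A$60.05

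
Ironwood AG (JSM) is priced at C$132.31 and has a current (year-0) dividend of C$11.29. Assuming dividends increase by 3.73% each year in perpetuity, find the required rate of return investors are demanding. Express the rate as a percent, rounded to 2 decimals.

Rearranging the constant-growth DDM: r = D₁/P₀ + g.
D₁ = 11.29 × (1 + 0.0373) = 11.7111.
r = 11.7111 / 132.31 + 0.0373 = 0.08851 + 0.0373 = 0.12581

12.58%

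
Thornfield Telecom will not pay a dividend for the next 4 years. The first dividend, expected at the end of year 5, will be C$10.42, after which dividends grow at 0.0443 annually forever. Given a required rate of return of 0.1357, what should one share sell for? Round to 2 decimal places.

C$68.53

Deferred-dividend DDM. At t=4 the remaining stream is a growing perpetuity with first payment D_5 = 10.42.
V_4 = D_5/(r−g) = 10.42/(0.1357−0.0443) = 114.0044
P₀ = V_4/(1+r)^4 = 114.0044/(1+0.1357)^4 = 68.5278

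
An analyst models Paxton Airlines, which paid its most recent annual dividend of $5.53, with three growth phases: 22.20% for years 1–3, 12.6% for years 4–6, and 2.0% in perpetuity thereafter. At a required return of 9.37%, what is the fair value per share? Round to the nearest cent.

$161.82

Three-stage DDM. Project D₁…D_6; terminal Gordon value at t=6 with g = 0.02; discount at r = 0.0937.
D_1 = 6.7577
D_2 = 8.2579
D_3 = 10.0911
D_4 = 11.3626
D_5 = 12.7943
D_6 = 14.4063
TV_6 = 14.6945/(0.0937−0.02) = 199.3823
P₀ = Σ Dₜ/(1+r)ᵗ + TV_6/(1+r)^6 = 161.8219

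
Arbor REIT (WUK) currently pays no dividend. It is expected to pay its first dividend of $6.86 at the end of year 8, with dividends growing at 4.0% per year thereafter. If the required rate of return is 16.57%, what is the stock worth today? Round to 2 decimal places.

Deferred-dividend DDM. At t=7 the remaining stream is a growing perpetuity with first payment D_8 = 6.86.
V_7 = D_8/(r−g) = 6.86/(0.1657−0.04) = 54.5744
P₀ = V_7/(1+r)^7 = 54.5744/(1+0.1657)^7 = 18.6587

$18.66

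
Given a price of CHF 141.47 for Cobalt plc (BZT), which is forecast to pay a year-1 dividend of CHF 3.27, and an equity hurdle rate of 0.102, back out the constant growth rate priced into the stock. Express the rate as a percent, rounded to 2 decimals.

From P₀ = D₁/(r − g), the implied growth is g = r − D₁/P₀.
g = 0.102 − 3.27/141.47 = 0.102 − 0.02311 = 0.07889

7.89%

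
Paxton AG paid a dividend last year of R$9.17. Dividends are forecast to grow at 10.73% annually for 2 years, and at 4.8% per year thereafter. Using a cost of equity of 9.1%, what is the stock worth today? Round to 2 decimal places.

R$248.97

Two-stage DDM. Project D₁…D_2 at 0.1073, terminal growth 0.048, discount at r = 0.091.
D_1 = 10.1539
D_2 = 11.2435
Terminal value at t=2: TV = D_3/(r−g) = 11.7831/(0.091−0.048) = 274.0266
P₀ = 10.1539/(1+0.091)^1 + 11.2435/(1+0.091)^2 + 274.0266/(1+0.091)^2 = 248.9732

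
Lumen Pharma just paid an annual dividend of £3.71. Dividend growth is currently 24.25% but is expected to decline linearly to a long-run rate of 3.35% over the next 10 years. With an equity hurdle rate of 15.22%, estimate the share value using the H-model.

£64.96

H-model: P₀ = D₀[(1+g_L) + H(g_S−g_L)]/(r−g_L), with H = 10/2 = 5.
P₀ = 3.71 × [(1+0.0335) + 5×(0.2425−0.0335)] / (0.1522−0.0335)
   = 3.71 × 2.0785 / 0.1187 = 64.9641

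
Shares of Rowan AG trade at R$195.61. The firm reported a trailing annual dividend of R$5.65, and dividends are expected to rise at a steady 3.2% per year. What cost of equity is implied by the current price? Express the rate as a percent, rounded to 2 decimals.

6.18%

Rearranging the constant-growth DDM: r = D₁/P₀ + g.
D₁ = 5.65 × (1 + 0.032) = 5.8308.
r = 5.8308 / 195.61 + 0.032 = 0.02981 + 0.032 = 0.06181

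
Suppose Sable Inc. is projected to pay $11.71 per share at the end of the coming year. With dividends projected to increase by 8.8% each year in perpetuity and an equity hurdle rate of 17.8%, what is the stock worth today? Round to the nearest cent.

Gordon growth model: P₀ = D₁/(r − g), with D₁ = 11.71 given directly.
P₀ = 11.7100 / (0.178 − 0.088) = 11.7100 / 0.09 = 130.1111

$130.11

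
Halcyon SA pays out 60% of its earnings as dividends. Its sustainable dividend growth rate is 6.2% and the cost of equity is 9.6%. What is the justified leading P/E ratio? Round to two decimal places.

17.65

Justified leading P/E = b/(r−g) = 0.60/(0.096−0.062) = 17.6471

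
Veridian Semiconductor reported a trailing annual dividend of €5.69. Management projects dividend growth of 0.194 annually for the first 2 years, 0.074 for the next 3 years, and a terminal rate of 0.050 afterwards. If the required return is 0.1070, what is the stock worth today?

Three-stage DDM. Project D₁…D_5; terminal Gordon value at t=5 with g = 0.05; discount at r = 0.107.
D_1 = 6.7939
D_2 = 8.1119
D_3 = 8.7121
D_4 = 9.3568
D_5 = 10.0493
TV_5 = 10.5517/(0.107−0.05) = 185.1178
P₀ = Σ Dₜ/(1+r)ᵗ + TV_5/(1+r)^5 = 142.8097

€142.81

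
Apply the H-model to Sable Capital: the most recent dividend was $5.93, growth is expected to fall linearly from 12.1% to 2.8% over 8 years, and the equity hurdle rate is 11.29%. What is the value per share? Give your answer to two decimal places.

H-model: P₀ = D₀[(1+g_L) + H(g_S−g_L)]/(r−g_L), with H = 8/2 = 4.
P₀ = 5.93 × [(1+0.028) + 4×(0.121−0.028)] / (0.1129−0.028)
   = 5.93 × 1.4000 / 0.0849 = 97.7856

$97.79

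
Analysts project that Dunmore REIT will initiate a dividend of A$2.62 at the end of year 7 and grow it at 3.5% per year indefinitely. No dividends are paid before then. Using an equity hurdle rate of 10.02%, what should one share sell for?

A$22.66

Deferred-dividend DDM. At t=6 the remaining stream is a growing perpetuity with first payment D_7 = 2.62.
V_6 = D_7/(r−g) = 2.62/(0.1002−0.035) = 40.1840
P₀ = V_6/(1+r)^6 = 40.1840/(1+0.1002)^6 = 22.6581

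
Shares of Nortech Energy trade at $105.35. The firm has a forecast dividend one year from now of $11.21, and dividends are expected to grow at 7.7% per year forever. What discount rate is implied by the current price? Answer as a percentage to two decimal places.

Rearranging the constant-growth DDM: r = D₁/P₀ + g.
r = 11.2100 / 105.35 + 0.077 = 0.10641 + 0.077 = 0.18341

18.34%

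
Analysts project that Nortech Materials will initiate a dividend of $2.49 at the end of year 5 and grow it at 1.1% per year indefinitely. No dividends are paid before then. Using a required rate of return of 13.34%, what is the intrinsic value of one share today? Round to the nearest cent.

$12.33

Deferred-dividend DDM. At t=4 the remaining stream is a growing perpetuity with first payment D_5 = 2.49.
V_4 = D_5/(r−g) = 2.49/(0.1334−0.011) = 20.3431
P₀ = V_4/(1+r)^4 = 20.3431/(1+0.1334)^4 = 12.3278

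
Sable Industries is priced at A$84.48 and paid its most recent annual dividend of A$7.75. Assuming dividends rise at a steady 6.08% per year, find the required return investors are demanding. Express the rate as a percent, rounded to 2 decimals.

15.81%

Rearranging the constant-growth DDM: r = D₁/P₀ + g.
D₁ = 7.75 × (1 + 0.0608) = 8.2212.
r = 8.2212 / 84.48 + 0.0608 = 0.09732 + 0.0608 = 0.15812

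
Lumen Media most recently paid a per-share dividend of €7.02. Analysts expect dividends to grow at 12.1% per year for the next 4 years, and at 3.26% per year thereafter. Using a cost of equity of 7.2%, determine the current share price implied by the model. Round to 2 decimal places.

€251.44

Two-stage DDM. Project D₁…D_4 at 0.121, terminal growth 0.0326, discount at r = 0.072.
D_1 = 7.8694
D_2 = 8.8216
D_3 = 9.8890
D_4 = 11.0856
Terminal value at t=4: TV = D_5/(r−g) = 11.4470/(0.072−0.0326) = 290.5330
P₀ = 7.8694/(1+0.072)^1 + 8.8216/(1+0.072)^2 + 9.8890/(1+0.072)^3 + 11.0856/(1+0.072)^4 + 290.5330/(1+0.072)^4 = 251.4356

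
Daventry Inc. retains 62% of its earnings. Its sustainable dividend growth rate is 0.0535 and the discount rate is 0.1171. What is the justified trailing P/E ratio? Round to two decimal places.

6.29

Payout ratio b = 1 − 0.62 = 0.38.
Justified trailing P/E = b(1+g)/(r−g) = 0.38×(1+0.0535)/(0.1171−0.0535) = 6.2945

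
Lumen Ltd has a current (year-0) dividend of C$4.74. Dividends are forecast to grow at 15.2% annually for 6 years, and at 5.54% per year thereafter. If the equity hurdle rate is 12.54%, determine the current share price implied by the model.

Two-stage DDM. Project D₁…D_6 at 0.152, terminal growth 0.0554, discount at r = 0.1254.
D_1 = 5.4605
D_2 = 6.2905
D_3 = 7.2466
D_4 = 8.3481
D_5 = 9.6170
D_6 = 11.0788
Terminal value at t=6: TV = D_7/(r−g) = 11.6926/(0.1254−0.0554) = 167.0368
P₀ = 5.4605/(1+0.1254)^1 + 6.2905/(1+0.1254)^2 + 7.2466/(1+0.1254)^3 + 8.3481/(1+0.1254)^4 + 9.6170/(1+0.1254)^5 + 11.0788/(1+0.1254)^6 + 167.0368/(1+0.1254)^6 = 113.1064

C$113.11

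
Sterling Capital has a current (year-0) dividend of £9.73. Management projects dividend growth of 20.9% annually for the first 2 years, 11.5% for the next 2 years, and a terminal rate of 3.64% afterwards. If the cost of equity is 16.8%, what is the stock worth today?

£114.77

Three-stage DDM. Project D₁…D_4; terminal Gordon value at t=4 with g = 0.0364; discount at r = 0.168.
D_1 = 11.7636
D_2 = 14.2222
D_3 = 15.8577
D_4 = 17.6813
TV_4 = 18.3249/(0.168−0.0364) = 139.2473
P₀ = Σ Dₜ/(1+r)ᵗ + TV_4/(1+r)^4 = 114.7687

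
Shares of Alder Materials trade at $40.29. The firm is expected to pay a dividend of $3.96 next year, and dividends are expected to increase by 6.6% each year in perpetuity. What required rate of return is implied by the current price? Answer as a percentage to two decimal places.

16.43%

Rearranging the constant-growth DDM: r = D₁/P₀ + g.
r = 3.9600 / 40.29 + 0.066 = 0.09829 + 0.066 = 0.16429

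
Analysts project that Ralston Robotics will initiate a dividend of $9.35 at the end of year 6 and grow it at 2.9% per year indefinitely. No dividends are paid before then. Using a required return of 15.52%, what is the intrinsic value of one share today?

Deferred-dividend DDM. At t=5 the remaining stream is a growing perpetuity with first payment D_6 = 9.35.
V_5 = D_6/(r−g) = 9.35/(0.1552−0.029) = 74.0887
P₀ = V_5/(1+r)^5 = 74.0887/(1+0.1552)^5 = 36.0136

$36.01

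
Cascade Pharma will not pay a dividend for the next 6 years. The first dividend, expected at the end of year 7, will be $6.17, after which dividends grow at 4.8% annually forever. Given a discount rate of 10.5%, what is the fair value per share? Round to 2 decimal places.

Deferred-dividend DDM. At t=6 the remaining stream is a growing perpetuity with first payment D_7 = 6.17.
V_6 = D_7/(r−g) = 6.17/(0.105−0.048) = 108.2456
P₀ = V_6/(1+r)^6 = 108.2456/(1+0.105)^6 = 59.4616

$59.46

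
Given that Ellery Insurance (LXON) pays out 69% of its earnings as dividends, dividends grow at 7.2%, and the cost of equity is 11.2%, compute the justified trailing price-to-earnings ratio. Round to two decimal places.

Justified trailing P/E = b(1+g)/(r−g) = 0.69×(1+0.072)/(0.112−0.072) = 18.4920

18.49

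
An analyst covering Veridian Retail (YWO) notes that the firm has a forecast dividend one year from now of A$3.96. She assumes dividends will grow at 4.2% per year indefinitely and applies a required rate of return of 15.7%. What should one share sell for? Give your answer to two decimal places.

Gordon growth model: P₀ = D₁/(r − g), with D₁ = 3.96 given directly.
P₀ = 3.9600 / (0.157 − 0.042) = 3.9600 / 0.115 = 34.4348

A$34.43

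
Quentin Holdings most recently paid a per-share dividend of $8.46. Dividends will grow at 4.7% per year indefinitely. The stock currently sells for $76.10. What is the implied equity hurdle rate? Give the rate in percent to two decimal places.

16.34%

Rearranging the constant-growth DDM: r = D₁/P₀ + g.
D₁ = 8.46 × (1 + 0.047) = 8.8576.
r = 8.8576 / 76.10 + 0.047 = 0.11639 + 0.047 = 0.16339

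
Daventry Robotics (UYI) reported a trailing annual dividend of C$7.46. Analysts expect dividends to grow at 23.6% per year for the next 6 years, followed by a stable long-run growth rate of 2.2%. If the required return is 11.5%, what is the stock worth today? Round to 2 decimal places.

Two-stage DDM. Project D₁…D_6 at 0.236, terminal growth 0.022, discount at r = 0.115.
D_1 = 9.2206
D_2 = 11.3966
D_3 = 14.0862
D_4 = 17.4106
D_5 = 21.5195
D_6 = 26.5980
Terminal value at t=6: TV = D_7/(r−g) = 27.1832/(0.115−0.022) = 292.2925
P₀ = 9.2206/(1+0.115)^1 + 11.3966/(1+0.115)^2 + 14.0862/(1+0.115)^3 + 17.4106/(1+0.115)^4 + 21.5195/(1+0.115)^5 + 26.5980/(1+0.115)^6 + 292.2925/(1+0.115)^6 = 217.3056

C$217.31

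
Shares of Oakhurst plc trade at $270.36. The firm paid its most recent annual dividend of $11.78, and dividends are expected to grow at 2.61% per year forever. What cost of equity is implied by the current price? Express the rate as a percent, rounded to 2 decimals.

Rearranging the constant-growth DDM: r = D₁/P₀ + g.
D₁ = 11.78 × (1 + 0.0261) = 12.0875.
r = 12.0875 / 270.36 + 0.0261 = 0.04471 + 0.0261 = 0.07081

7.08%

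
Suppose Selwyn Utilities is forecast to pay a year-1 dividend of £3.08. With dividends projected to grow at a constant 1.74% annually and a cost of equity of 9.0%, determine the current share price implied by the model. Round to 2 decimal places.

Gordon growth model: P₀ = D₁/(r − g), with D₁ = 3.08 given directly.
P₀ = 3.0800 / (0.09 − 0.0174) = 3.0800 / 0.0726 = 42.4242

£42.42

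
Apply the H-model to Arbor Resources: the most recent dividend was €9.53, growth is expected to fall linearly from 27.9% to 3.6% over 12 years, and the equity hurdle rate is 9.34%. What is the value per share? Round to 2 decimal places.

H-model: P₀ = D₀[(1+g_L) + H(g_S−g_L)]/(r−g_L), with H = 12/2 = 6.
P₀ = 9.53 × [(1+0.036) + 6×(0.279−0.036)] / (0.0934−0.036)
   = 9.53 × 2.4940 / 0.0574 = 414.0735

€414.07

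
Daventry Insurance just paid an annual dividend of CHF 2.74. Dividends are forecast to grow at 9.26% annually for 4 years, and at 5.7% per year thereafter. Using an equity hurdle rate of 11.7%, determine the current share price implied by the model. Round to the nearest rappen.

CHF 54.56

Two-stage DDM. Project D₁…D_4 at 0.0926, terminal growth 0.057, discount at r = 0.117.
D_1 = 2.9937
D_2 = 3.2709
D_3 = 3.5738
D_4 = 3.9048
Terminal value at t=4: TV = D_5/(r−g) = 4.1273/(0.117−0.057) = 68.7890
P₀ = 2.9937/(1+0.117)^1 + 3.2709/(1+0.117)^2 + 3.5738/(1+0.117)^3 + 3.9048/(1+0.117)^4 + 68.7890/(1+0.117)^4 = 54.5626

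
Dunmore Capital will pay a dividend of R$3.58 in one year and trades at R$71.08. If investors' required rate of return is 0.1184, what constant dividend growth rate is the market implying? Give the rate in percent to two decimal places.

6.80%

From P₀ = D₁/(r − g), the implied growth is g = r − D₁/P₀.
g = 0.1184 − 3.58/71.08 = 0.1184 − 0.05037 = 0.06803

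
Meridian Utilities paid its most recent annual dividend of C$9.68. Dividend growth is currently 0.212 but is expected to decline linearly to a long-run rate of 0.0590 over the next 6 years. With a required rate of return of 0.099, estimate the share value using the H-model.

C$367.36

H-model: P₀ = D₀[(1+g_L) + H(g_S−g_L)]/(r−g_L), with H = 6/2 = 3.
P₀ = 9.68 × [(1+0.059) + 3×(0.212−0.059)] / (0.099−0.059)
   = 9.68 × 1.5180 / 0.04 = 367.3560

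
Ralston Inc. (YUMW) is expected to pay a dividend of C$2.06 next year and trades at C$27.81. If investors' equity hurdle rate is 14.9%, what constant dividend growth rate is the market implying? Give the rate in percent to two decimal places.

7.49%

From P₀ = D₁/(r − g), the implied growth is g = r − D₁/P₀.
g = 0.149 − 2.06/27.81 = 0.149 − 0.07407 = 0.07493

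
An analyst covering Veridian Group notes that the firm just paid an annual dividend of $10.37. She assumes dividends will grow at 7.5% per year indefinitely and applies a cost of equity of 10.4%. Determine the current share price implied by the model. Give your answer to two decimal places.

Gordon growth model: P₀ = D₁/(r − g). D₁ = 10.37 × (1 + 0.075) = 11.1477.
P₀ = 11.1477 / (0.104 − 0.075) = 11.1477 / 0.029 = 384.4052

$384.41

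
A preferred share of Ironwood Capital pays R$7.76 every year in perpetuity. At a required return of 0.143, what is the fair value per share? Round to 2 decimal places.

R$54.27

Zero-growth DDM (perpetuity): P₀ = D/r = 7.76 / 0.143 = 54.2657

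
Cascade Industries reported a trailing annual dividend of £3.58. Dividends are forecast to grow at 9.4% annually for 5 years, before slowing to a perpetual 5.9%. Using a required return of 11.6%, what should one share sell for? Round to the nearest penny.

£77.08

Two-stage DDM. Project D₁…D_5 at 0.094, terminal growth 0.059, discount at r = 0.116.
D_1 = 3.9165
D_2 = 4.2847
D_3 = 4.6874
D_4 = 5.1281
D_5 = 5.6101
Terminal value at t=5: TV = D_6/(r−g) = 5.9411/(0.116−0.059) = 104.2295
P₀ = 3.9165/(1+0.116)^1 + 4.2847/(1+0.116)^2 + 4.6874/(1+0.116)^3 + 5.1281/(1+0.116)^4 + 5.6101/(1+0.116)^5 + 104.2295/(1+0.116)^5 = 77.0790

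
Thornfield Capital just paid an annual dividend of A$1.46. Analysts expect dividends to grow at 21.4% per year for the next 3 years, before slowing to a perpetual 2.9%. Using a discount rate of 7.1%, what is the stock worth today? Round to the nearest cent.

A$57.75

Two-stage DDM. Project D₁…D_3 at 0.214, terminal growth 0.029, discount at r = 0.071.
D_1 = 1.7724
D_2 = 2.1517
D_3 = 2.6122
Terminal value at t=3: TV = D_4/(r−g) = 2.6880/(0.071−0.029) = 63.9993
P₀ = 1.7724/(1+0.071)^1 + 2.1517/(1+0.071)^2 + 2.6122/(1+0.071)^3 + 63.9993/(1+0.071)^3 = 57.7535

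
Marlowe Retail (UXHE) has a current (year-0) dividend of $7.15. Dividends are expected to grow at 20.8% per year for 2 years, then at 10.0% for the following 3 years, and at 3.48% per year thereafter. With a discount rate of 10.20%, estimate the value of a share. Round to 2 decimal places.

Three-stage DDM. Project D₁…D_5; terminal Gordon value at t=5 with g = 0.0348; discount at r = 0.102.
D_1 = 8.6372
D_2 = 10.4337
D_3 = 11.4771
D_4 = 12.6248
D_5 = 13.8873
TV_5 = 14.3706/(0.102−0.0348) = 213.8480
P₀ = Σ Dₜ/(1+r)ᵗ + TV_5/(1+r)^5 = 173.6931

$173.69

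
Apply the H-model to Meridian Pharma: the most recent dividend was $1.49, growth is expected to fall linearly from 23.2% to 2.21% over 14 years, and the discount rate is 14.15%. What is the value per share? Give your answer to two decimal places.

H-model: P₀ = D₀[(1+g_L) + H(g_S−g_L)]/(r−g_L), with H = 14/2 = 7.
P₀ = 1.49 × [(1+0.0221) + 7×(0.232−0.0221)] / (0.1415−0.0221)
   = 1.49 × 2.4914 / 0.1194 = 31.0903

$31.09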